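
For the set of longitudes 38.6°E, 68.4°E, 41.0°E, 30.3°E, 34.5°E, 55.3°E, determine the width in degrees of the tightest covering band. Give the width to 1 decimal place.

38.1°

Sort the longitudes: +30.3°, +34.5°, +38.6°, +41.0°, +55.3°, +68.4°.
Eastward gaps between consecutive values (wrapping around): 4.2°, 4.1°, 2.4°, 14.3°, 13.1°, 321.9°.
Largest gap = 321.9° ⇒ minimal covering band is its complement: 360° − 321.9° = 38.1°.
Band runs from +30.3° eastward to +68.4°.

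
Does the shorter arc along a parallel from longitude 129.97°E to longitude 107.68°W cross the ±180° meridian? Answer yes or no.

Yes

Naïve |-107.68 − 129.97| = 237.65° > 180°, so the shorter arc goes the other way round — across 180°.
Signed shortest Δλ = ((-107.68 − 129.97 + 180) mod 360) − 180 = 122.35°.
Going east by 122.35° from +129.97° passes through 180° before reaching -107.68°.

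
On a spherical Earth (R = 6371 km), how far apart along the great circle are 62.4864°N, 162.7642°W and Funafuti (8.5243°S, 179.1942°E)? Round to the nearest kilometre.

Δλ = 179.1942 − -162.7642 = 341.9584°; wrapped into (−180°, 180°]: -18.0416°.
Δφ = -8.5243 − 62.4864 = -71.0107°.
a = sin²(Δφ/2) + cos φ₁ · cos φ₂ · sin²(Δλ/2) = 0.348536.
c = 2·atan2(√a, √(1−a)) = 1.26303 rad → d = 6371·c ≈ 8046.78 km.

8047 km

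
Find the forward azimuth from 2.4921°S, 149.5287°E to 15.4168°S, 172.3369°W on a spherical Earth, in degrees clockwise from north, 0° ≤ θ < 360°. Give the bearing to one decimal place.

111.3°

Δλ = -172.3369 − 149.5287 = -321.8656°; wrapped into (−180°, 180°]: 38.1344°.
θ = atan2( sin Δλ · cos φ₂ , cos φ₁ · sin φ₂ − sin φ₁ · cos φ₂ · cos Δλ )
  = atan2(0.59529, -0.23262) = 111.344° → normalised to [0°, 360°): 111.344°.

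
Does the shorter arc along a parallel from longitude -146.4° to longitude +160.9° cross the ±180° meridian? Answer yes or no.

Naïve |160.9 − -146.4| = 307.3° > 180°, so the shorter arc goes the other way round — across 180°.
Signed shortest Δλ = ((160.9 − -146.4 + 180) mod 360) − 180 = -52.7°.
Going west by 52.7° from -146.4° passes through 180° before reaching +160.9°.

Yes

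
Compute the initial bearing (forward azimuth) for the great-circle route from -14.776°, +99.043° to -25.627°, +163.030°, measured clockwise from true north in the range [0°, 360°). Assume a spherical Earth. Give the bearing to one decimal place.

Δλ = 163.030 − 99.043 = 63.987°.
θ = atan2( sin Δλ · cos φ₂ , cos φ₁ · sin φ₂ − sin φ₁ · cos φ₂ · cos Δλ )
  = atan2(0.81029, -0.31736) = 111.388° → normalised to [0°, 360°): 111.388°.

111.4°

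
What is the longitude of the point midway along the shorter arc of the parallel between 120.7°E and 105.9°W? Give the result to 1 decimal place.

Signed shortest Δλ from +120.7° to -105.9° is +133.4°.
Midpoint longitude = +120.7° + (+133.4°)/2 = +120.7° + 66.7° = +187.4°.
Normalise into (−180°, 180°]: -172.6°.
(The naïve average (+120.7 + -105.9)/2 = 7.4° is on the wrong side of the globe.)

172.6°W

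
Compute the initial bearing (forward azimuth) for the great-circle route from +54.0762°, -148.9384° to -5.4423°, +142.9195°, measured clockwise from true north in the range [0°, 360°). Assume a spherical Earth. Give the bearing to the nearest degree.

249°

Δλ = 142.9195 − -148.9384 = 291.8579°; wrapped into (−180°, 180°]: -68.1421°.
θ = atan2( sin Δλ · cos φ₂ , cos φ₁ · sin φ₂ − sin φ₁ · cos φ₂ · cos Δλ )
  = atan2(-0.92393, -0.35578) = -111.060° → normalised to [0°, 360°): 248.940°.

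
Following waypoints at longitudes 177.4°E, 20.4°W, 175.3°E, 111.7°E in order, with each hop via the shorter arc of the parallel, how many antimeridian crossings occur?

2

Leg 1: +177.4° → -20.4°, shortest Δλ = 162.2° (east) — crosses 180°.
Leg 2: -20.4° → +175.3°, shortest Δλ = -164.3° (west) — crosses 180°.
Leg 3: +175.3° → +111.7°, shortest Δλ = -63.6° (west) — does not cross 180°.
Total crossings: 2.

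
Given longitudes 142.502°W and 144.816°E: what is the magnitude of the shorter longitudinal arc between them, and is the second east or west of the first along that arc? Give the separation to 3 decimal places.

Raw difference: 144.816 − -142.502 = 287.318°.
Normalise into (−180°, 180°]: 287.318° − 360° = -72.682°.
Negative ⇒ the second point lies to the west; separation 72.682°.

72.682° west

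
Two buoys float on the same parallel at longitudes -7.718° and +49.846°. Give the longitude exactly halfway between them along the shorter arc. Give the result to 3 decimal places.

+21.064°

Signed shortest Δλ from -7.718° to +49.846° is +57.564°.
Midpoint longitude = -7.718° + (+57.564°)/2 = -7.718° + 28.782° = +21.064°.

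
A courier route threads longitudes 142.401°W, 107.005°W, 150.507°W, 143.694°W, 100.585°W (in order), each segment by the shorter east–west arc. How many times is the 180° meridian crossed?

0

Leg 1: -142.401° → -107.005°, shortest Δλ = 35.396° (east) — does not cross 180°.
Leg 2: -107.005° → -150.507°, shortest Δλ = -43.502° (west) — does not cross 180°.
Leg 3: -150.507° → -143.694°, shortest Δλ = 6.813° (east) — does not cross 180°.
Leg 4: -143.694° → -100.585°, shortest Δλ = 43.109° (east) — does not cross 180°.
Total crossings: 0.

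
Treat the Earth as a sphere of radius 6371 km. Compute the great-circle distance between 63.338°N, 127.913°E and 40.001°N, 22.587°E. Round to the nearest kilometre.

6792 km

Δλ = 22.587 − 127.913 = -105.326°.
Δφ = 40.001 − 63.338 = -23.337°.
a = sin²(Δφ/2) + cos φ₁ · cos φ₂ · sin²(Δλ/2) = 0.258201.
c = 2·atan2(√a, √(1−a)) = 1.06604 rad → d = 6371·c ≈ 6791.72 km.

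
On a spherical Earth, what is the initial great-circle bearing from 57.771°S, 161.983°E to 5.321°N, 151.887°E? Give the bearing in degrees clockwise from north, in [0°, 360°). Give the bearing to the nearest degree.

349°

Δλ = 151.887 − 161.983 = -10.096°.
θ = atan2( sin Δλ · cos φ₂ , cos φ₁ · sin φ₂ − sin φ₁ · cos φ₂ · cos Δλ )
  = atan2(-0.17454, 0.87869) = -11.235° → normalised to [0°, 360°): 348.765°.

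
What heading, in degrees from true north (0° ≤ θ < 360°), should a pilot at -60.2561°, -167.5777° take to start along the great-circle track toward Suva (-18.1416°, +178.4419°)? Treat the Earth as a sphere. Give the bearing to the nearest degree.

340°

Δλ = 178.4419 − -167.5777 = 346.0196°; wrapped into (−180°, 180°]: -13.9804°.
θ = atan2( sin Δλ · cos φ₂ , cos φ₁ · sin φ₂ − sin φ₁ · cos φ₂ · cos Δλ )
  = atan2(-0.22958, 0.64617) = -19.560° → normalised to [0°, 360°): 340.440°.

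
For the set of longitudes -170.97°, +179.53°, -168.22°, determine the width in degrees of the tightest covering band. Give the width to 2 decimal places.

Sort the longitudes: -170.97°, -168.22°, +179.53°.
Eastward gaps between consecutive values (wrapping around): 2.75°, 347.75°, 9.50°.
Largest gap = 347.75° ⇒ minimal covering band is its complement: 360° − 347.75° = 12.25°.
Band runs from +179.53° eastward to -168.22°, crossing the antimeridian.

12.25°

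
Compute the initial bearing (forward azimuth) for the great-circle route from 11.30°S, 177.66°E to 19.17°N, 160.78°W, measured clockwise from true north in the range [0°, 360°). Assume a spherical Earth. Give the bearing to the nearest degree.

35°

Δλ = -160.78 − 177.66 = -338.44°; wrapped into (−180°, 180°]: 21.56°.
θ = atan2( sin Δλ · cos φ₂ , cos φ₁ · sin φ₂ − sin φ₁ · cos φ₂ · cos Δλ )
  = atan2(0.34710, 0.49414) = 35.085° → normalised to [0°, 360°): 35.085°.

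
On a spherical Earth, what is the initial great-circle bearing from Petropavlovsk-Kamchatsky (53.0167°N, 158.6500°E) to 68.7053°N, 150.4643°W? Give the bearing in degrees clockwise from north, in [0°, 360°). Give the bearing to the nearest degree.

37°

Δλ = -150.4643 − 158.6500 = -309.1143°; wrapped into (−180°, 180°]: 50.8857°.
θ = atan2( sin Δλ · cos φ₂ , cos φ₁ · sin φ₂ − sin φ₁ · cos φ₂ · cos Δλ )
  = atan2(0.28178, 0.37749) = 36.739° → normalised to [0°, 360°): 36.739°.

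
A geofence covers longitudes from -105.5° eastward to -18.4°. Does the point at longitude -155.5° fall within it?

No

Band width going east from -105.5° to -18.4°: ((-18.4 − -105.5) mod 360) = 87.1°.
Offset of -155.5° east of the west edge: ((-155.5 − -105.5) mod 360) = 310.0°.
310.0° > 87.1° ⇒ outside.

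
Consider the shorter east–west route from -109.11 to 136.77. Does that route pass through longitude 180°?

Naïve |136.77 − -109.11| = 245.88° > 180°, so the shorter arc goes the other way round — across 180°.
Signed shortest Δλ = ((136.77 − -109.11 + 180) mod 360) − 180 = -114.12°.
Going west by 114.12° from -109.11° passes through 180° before reaching +136.77°.

Yes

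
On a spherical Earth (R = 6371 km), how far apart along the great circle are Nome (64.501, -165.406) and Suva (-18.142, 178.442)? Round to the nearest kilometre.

Δλ = 178.442 − -165.406 = 343.848°; wrapped into (−180°, 180°]: -16.152°.
Δφ = -18.142 − 64.501 = -82.643°.
a = sin²(Δφ/2) + cos φ₁ · cos φ₂ · sin²(Δλ/2) = 0.444048.
c = 2·atan2(√a, √(1−a)) = 1.45866 rad → d = 6371·c ≈ 9293.11 km.

9293 km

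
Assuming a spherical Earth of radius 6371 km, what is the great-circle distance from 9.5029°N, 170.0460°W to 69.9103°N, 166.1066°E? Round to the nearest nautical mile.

3740 nmi

Δλ = 166.1066 − -170.0460 = 336.1526°; wrapped into (−180°, 180°]: -23.8474°.
Δφ = 69.9103 − 9.5029 = 60.4074°.
a = sin²(Δφ/2) + cos φ₁ · cos φ₂ · sin²(Δλ/2) = 0.267547.
c = 2·atan2(√a, √(1−a)) = 1.08727 rad → d = 6371·c ≈ 6926.98 km ≈ 3740.27 nmi.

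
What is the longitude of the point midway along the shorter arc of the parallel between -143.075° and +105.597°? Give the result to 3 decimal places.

+161.261°

Signed shortest Δλ from -143.075° to +105.597° is -111.328°.
Midpoint longitude = -143.075° + (-111.328°)/2 = -143.075° − 55.664° = -198.739°.
Normalise into (−180°, 180°]: +161.261°.
(The naïve average (-143.075 + +105.597)/2 = -18.739° is on the wrong side of the globe.)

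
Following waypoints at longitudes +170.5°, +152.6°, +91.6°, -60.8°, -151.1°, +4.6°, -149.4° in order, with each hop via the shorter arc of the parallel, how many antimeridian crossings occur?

0

Leg 1: +170.5° → +152.6°, shortest Δλ = -17.9° (west) — does not cross 180°.
Leg 2: +152.6° → +91.6°, shortest Δλ = -61.0° (west) — does not cross 180°.
Leg 3: +91.6° → -60.8°, shortest Δλ = -152.4° (west) — does not cross 180°.
Leg 4: -60.8° → -151.1°, shortest Δλ = -90.3° (west) — does not cross 180°.
Leg 5: -151.1° → +4.6°, shortest Δλ = 155.7° (east) — does not cross 180°.
Leg 6: +4.6° → -149.4°, shortest Δλ = -154.0° (west) — does not cross 180°.
Total crossings: 0.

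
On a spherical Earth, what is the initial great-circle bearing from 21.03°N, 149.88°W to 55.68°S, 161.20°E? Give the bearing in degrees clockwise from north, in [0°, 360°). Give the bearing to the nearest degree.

Δλ = 161.20 − -149.88 = 311.08°; wrapped into (−180°, 180°]: -48.92°.
θ = atan2( sin Δλ · cos φ₂ , cos φ₁ · sin φ₂ − sin φ₁ · cos φ₂ · cos Δλ )
  = atan2(-0.42500, -0.90384) = -154.816° → normalised to [0°, 360°): 205.184°.

205°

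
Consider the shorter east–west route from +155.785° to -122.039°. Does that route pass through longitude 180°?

Yes

Naïve |-122.039 − 155.785| = 277.824° > 180°, so the shorter arc goes the other way round — across 180°.
Signed shortest Δλ = ((-122.039 − 155.785 + 180) mod 360) − 180 = 82.176°.
Going east by 82.176° from +155.785° passes through 180° before reaching -122.039°.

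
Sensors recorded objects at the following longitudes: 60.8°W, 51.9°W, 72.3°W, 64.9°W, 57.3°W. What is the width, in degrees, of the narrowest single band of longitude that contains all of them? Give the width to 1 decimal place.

Sort the longitudes: -72.3°, -64.9°, -60.8°, -57.3°, -51.9°.
Eastward gaps between consecutive values (wrapping around): 7.4°, 4.1°, 3.5°, 5.4°, 339.6°.
Largest gap = 339.6° ⇒ minimal covering band is its complement: 360° − 339.6° = 20.4°.
Band runs from -72.3° eastward to -51.9°.

20.4°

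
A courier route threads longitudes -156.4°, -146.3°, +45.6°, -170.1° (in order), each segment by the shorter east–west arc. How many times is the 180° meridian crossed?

2

Leg 1: -156.4° → -146.3°, shortest Δλ = 10.1° (east) — does not cross 180°.
Leg 2: -146.3° → +45.6°, shortest Δλ = -168.1° (west) — crosses 180°.
Leg 3: +45.6° → -170.1°, shortest Δλ = 144.3° (east) — crosses 180°.
Total crossings: 2.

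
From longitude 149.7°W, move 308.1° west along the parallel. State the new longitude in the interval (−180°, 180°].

Start at -149.7°; shift −308.1° → -457.8°.
-457.8° lies outside (−180°, 180°]; add 360° → -97.8°.

97.8°W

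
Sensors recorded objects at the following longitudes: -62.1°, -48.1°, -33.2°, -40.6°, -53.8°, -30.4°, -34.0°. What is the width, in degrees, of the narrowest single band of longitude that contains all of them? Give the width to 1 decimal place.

Sort the longitudes: -62.1°, -53.8°, -48.1°, -40.6°, -34.0°, -33.2°, -30.4°.
Eastward gaps between consecutive values (wrapping around): 8.3°, 5.7°, 7.5°, 6.6°, 0.8°, 2.8°, 328.3°.
Largest gap = 328.3° ⇒ minimal covering band is its complement: 360° − 328.3° = 31.7°.
Band runs from -62.1° eastward to -30.4°.

31.7°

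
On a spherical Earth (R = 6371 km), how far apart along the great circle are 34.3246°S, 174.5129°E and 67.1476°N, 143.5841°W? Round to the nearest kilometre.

11822 km

Δλ = -143.5841 − 174.5129 = -318.0970°; wrapped into (−180°, 180°]: 41.9030°.
Δφ = 67.1476 − -34.3246 = 101.4722°.
a = sin²(Δφ/2) + cos φ₁ · cos φ₂ · sin²(Δλ/2) = 0.640455.
c = 2·atan2(√a, √(1−a)) = 1.85554 rad → d = 6371·c ≈ 11821.64 km.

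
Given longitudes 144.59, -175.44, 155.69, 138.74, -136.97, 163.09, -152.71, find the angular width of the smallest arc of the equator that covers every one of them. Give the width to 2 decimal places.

Sort the longitudes: -175.44°, -152.71°, -136.97°, +138.74°, +144.59°, +155.69°, +163.09°.
Eastward gaps between consecutive values (wrapping around): 22.73°, 15.74°, 275.71°, 5.85°, 11.10°, 7.40°, 21.47°.
Largest gap = 275.71° ⇒ minimal covering band is its complement: 360° − 275.71° = 84.29°.
Band runs from +138.74° eastward to -136.97°, crossing the antimeridian.

84.29°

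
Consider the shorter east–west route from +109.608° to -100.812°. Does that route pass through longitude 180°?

Naïve |-100.812 − 109.608| = 210.42° > 180°, so the shorter arc goes the other way round — across 180°.
Signed shortest Δλ = ((-100.812 − 109.608 + 180) mod 360) − 180 = 149.58°.
Going east by 149.58° from +109.608° passes through 180° before reaching -100.812°.

Yes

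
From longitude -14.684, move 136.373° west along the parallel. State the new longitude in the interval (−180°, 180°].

Start at -14.684°; shift −136.373° → -151.057°.
-151.057° already lies in (−180°, 180°].

-151.057°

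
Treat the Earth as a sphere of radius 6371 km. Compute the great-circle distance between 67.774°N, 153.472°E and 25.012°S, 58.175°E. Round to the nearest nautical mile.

6906 nmi

Δλ = 58.175 − 153.472 = -95.297°.
Δφ = -25.012 − 67.774 = -92.786°.
a = sin²(Δφ/2) + cos φ₁ · cos φ₂ · sin²(Δλ/2) = 0.711519.
c = 2·atan2(√a, √(1−a)) = 2.00759 rad → d = 6371·c ≈ 12790.37 km ≈ 6906.25 nmi.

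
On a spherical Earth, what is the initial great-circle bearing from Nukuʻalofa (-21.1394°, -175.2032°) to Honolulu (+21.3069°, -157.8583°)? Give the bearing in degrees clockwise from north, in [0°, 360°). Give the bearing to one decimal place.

Δλ = -157.8583 − -175.2032 = 17.3449°.
θ = atan2( sin Δλ · cos φ₂ , cos φ₁ · sin φ₂ − sin φ₁ · cos φ₂ · cos Δλ )
  = atan2(0.27775, 0.65962) = 22.834° → normalised to [0°, 360°): 22.834°.

22.8°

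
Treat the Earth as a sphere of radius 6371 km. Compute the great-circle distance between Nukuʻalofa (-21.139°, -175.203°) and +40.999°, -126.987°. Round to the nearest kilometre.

Δλ = -126.987 − -175.203 = 48.216°.
Δφ = 40.999 − -21.139 = 62.138°.
a = sin²(Δφ/2) + cos φ₁ · cos φ₂ · sin²(Δλ/2) = 0.383771.
c = 2·atan2(√a, √(1−a)) = 1.33619 rad → d = 6371·c ≈ 8512.88 km.

8513 km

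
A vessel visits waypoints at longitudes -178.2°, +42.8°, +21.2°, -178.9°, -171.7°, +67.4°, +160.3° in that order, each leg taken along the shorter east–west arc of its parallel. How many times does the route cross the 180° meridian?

Leg 1: -178.2° → +42.8°, shortest Δλ = -139.0° (west) — crosses 180°.
Leg 2: +42.8° → +21.2°, shortest Δλ = -21.6° (west) — does not cross 180°.
Leg 3: +21.2° → -178.9°, shortest Δλ = 159.9° (east) — crosses 180°.
Leg 4: -178.9° → -171.7°, shortest Δλ = 7.2° (east) — does not cross 180°.
Leg 5: -171.7° → +67.4°, shortest Δλ = -120.9° (west) — crosses 180°.
Leg 6: +67.4° → +160.3°, shortest Δλ = 92.9° (east) — does not cross 180°.
Total crossings: 3.

3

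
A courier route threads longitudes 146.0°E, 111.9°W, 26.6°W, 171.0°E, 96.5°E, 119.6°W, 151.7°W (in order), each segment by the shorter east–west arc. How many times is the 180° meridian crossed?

3

Leg 1: +146.0° → -111.9°, shortest Δλ = 102.1° (east) — crosses 180°.
Leg 2: -111.9° → -26.6°, shortest Δλ = 85.3° (east) — does not cross 180°.
Leg 3: -26.6° → +171.0°, shortest Δλ = -162.4° (west) — crosses 180°.
Leg 4: +171.0° → +96.5°, shortest Δλ = -74.5° (west) — does not cross 180°.
Leg 5: +96.5° → -119.6°, shortest Δλ = 143.9° (east) — crosses 180°.
Leg 6: -119.6° → -151.7°, shortest Δλ = -32.1° (west) — does not cross 180°.
Total crossings: 3.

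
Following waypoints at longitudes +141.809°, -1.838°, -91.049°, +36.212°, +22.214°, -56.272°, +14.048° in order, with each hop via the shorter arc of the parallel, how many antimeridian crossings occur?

0

Leg 1: +141.809° → -1.838°, shortest Δλ = -143.647° (west) — does not cross 180°.
Leg 2: -1.838° → -91.049°, shortest Δλ = -89.211° (west) — does not cross 180°.
Leg 3: -91.049° → +36.212°, shortest Δλ = 127.261° (east) — does not cross 180°.
Leg 4: +36.212° → +22.214°, shortest Δλ = -13.998° (west) — does not cross 180°.
Leg 5: +22.214° → -56.272°, shortest Δλ = -78.486° (west) — does not cross 180°.
Leg 6: -56.272° → +14.048°, shortest Δλ = 70.32° (east) — does not cross 180°.
Total crossings: 0.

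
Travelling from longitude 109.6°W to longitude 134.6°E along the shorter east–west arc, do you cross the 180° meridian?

Yes

Naïve |134.6 − -109.6| = 244.2° > 180°, so the shorter arc goes the other way round — across 180°.
Signed shortest Δλ = ((134.6 − -109.6 + 180) mod 360) − 180 = -115.8°.
Going west by 115.8° from -109.6° passes through 180° before reaching +134.6°.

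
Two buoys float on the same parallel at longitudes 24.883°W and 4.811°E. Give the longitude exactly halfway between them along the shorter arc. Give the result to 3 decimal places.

10.036°W

Signed shortest Δλ from -24.883° to +4.811° is +29.694°.
Midpoint longitude = -24.883° + (+29.694°)/2 = -24.883° + 14.847° = -10.036°.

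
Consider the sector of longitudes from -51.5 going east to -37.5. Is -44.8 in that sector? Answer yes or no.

Band width going east from -51.5° to -37.5°: ((-37.5 − -51.5) mod 360) = 14.0°.
Offset of -44.8° east of the west edge: ((-44.8 − -51.5) mod 360) = 6.7°.
6.7° ≤ 14.0° ⇒ inside.

Yes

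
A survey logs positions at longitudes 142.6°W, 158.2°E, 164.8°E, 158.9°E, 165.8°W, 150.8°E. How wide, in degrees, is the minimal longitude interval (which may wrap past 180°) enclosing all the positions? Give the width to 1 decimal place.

Sort the longitudes: -165.8°, -142.6°, +150.8°, +158.2°, +158.9°, +164.8°.
Eastward gaps between consecutive values (wrapping around): 23.2°, 293.4°, 7.4°, 0.7°, 5.9°, 29.4°.
Largest gap = 293.4° ⇒ minimal covering band is its complement: 360° − 293.4° = 66.6°.
Band runs from +150.8° eastward to -142.6°, crossing the antimeridian.

66.6°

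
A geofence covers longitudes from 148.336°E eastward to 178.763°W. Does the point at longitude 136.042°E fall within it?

Band width going east from +148.336° to -178.763°: ((-178.763 − 148.336) mod 360) = 32.901°.
Offset of +136.042° east of the west edge: ((136.042 − 148.336) mod 360) = 347.706°.
347.706° > 32.901° ⇒ outside.

No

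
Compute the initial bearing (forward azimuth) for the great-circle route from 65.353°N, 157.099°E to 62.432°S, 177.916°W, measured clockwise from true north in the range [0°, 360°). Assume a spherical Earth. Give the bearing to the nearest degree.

Δλ = -177.916 − 157.099 = -335.015°; wrapped into (−180°, 180°]: 24.985°.
θ = atan2( sin Δλ · cos φ₂ , cos φ₁ · sin φ₂ − sin φ₁ · cos φ₂ · cos Δλ )
  = atan2(0.19548, -0.75095) = 165.409° → normalised to [0°, 360°): 165.409°.

165°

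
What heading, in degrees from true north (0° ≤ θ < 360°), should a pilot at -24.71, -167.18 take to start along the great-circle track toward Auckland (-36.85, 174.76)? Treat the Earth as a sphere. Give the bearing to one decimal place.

227.6°

Δλ = 174.76 − -167.18 = 341.94°; wrapped into (−180°, 180°]: -18.06°.
θ = atan2( sin Δλ · cos φ₂ , cos φ₁ · sin φ₂ − sin φ₁ · cos φ₂ · cos Δλ )
  = atan2(-0.24807, -0.22678) = -132.432° → normalised to [0°, 360°): 227.568°.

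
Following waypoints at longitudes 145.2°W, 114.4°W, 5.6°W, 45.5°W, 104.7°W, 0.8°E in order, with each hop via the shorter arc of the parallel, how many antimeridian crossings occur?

Leg 1: -145.2° → -114.4°, shortest Δλ = 30.8° (east) — does not cross 180°.
Leg 2: -114.4° → -5.6°, shortest Δλ = 108.8° (east) — does not cross 180°.
Leg 3: -5.6° → -45.5°, shortest Δλ = -39.9° (west) — does not cross 180°.
Leg 4: -45.5° → -104.7°, shortest Δλ = -59.2° (west) — does not cross 180°.
Leg 5: -104.7° → +0.8°, shortest Δλ = 105.5° (east) — does not cross 180°.
Total crossings: 0.

0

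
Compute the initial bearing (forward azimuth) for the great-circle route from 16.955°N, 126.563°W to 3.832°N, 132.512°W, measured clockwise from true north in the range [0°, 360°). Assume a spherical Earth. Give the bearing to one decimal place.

Δλ = -132.512 − -126.563 = -5.949°.
θ = atan2( sin Δλ · cos φ₂ , cos φ₁ · sin φ₂ − sin φ₁ · cos φ₂ · cos Δλ )
  = atan2(-0.10341, -0.22548) = -155.362° → normalised to [0°, 360°): 204.638°.

204.6°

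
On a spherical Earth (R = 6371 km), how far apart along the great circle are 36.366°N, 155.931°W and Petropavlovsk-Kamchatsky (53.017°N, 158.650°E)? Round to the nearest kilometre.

Δλ = 158.650 − -155.931 = 314.581°; wrapped into (−180°, 180°]: -45.419°.
Δφ = 53.017 − 36.366 = 16.651°.
a = sin²(Δφ/2) + cos φ₁ · cos φ₂ · sin²(Δλ/2) = 0.093164.
c = 2·atan2(√a, √(1−a)) = 0.62036 rad → d = 6371·c ≈ 3952.29 km.

3952 km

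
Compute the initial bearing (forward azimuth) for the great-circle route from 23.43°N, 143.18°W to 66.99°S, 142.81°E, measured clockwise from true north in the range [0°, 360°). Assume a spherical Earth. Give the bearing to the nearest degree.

203°

Δλ = 142.81 − -143.18 = 285.99°; wrapped into (−180°, 180°]: -74.01°.
θ = atan2( sin Δλ · cos φ₂ , cos φ₁ · sin φ₂ − sin φ₁ · cos φ₂ · cos Δλ )
  = atan2(-0.37577, -0.88736) = -157.049° → normalised to [0°, 360°): 202.951°.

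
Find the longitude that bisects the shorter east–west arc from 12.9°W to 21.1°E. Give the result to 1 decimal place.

Signed shortest Δλ from -12.9° to +21.1° is +34.0°.
Midpoint longitude = -12.9° + (+34.0°)/2 = -12.9° + 17.0° = +4.1°.

4.1°E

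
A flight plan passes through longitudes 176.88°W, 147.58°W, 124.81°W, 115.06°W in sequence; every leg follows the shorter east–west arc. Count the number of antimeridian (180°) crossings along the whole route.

0

Leg 1: -176.88° → -147.58°, shortest Δλ = 29.3° (east) — does not cross 180°.
Leg 2: -147.58° → -124.81°, shortest Δλ = 22.77° (east) — does not cross 180°.
Leg 3: -124.81° → -115.06°, shortest Δλ = 9.75° (east) — does not cross 180°.
Total crossings: 0.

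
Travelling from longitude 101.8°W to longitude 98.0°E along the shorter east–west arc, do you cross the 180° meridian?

Yes

Naïve |98.0 − -101.8| = 199.8° > 180°, so the shorter arc goes the other way round — across 180°.
Signed shortest Δλ = ((98.0 − -101.8 + 180) mod 360) − 180 = -160.2°.
Going west by 160.2° from -101.8° passes through 180° before reaching +98.0°.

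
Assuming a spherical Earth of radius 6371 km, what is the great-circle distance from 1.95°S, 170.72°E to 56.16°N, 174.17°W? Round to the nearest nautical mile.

3566 nmi

Δλ = -174.17 − 170.72 = -344.89°; wrapped into (−180°, 180°]: 15.11°.
Δφ = 56.16 − -1.95 = 58.11°.
a = sin²(Δφ/2) + cos φ₁ · cos φ₂ · sin²(Δλ/2) = 0.245476.
c = 2·atan2(√a, √(1−a)) = 1.03672 rad → d = 6371·c ≈ 6604.93 km ≈ 3566.37 nmi.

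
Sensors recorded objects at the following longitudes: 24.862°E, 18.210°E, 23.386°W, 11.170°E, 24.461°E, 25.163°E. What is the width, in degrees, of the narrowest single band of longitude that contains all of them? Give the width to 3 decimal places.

Sort the longitudes: -23.386°, +11.170°, +18.210°, +24.461°, +24.862°, +25.163°.
Eastward gaps between consecutive values (wrapping around): 34.556°, 7.040°, 6.251°, 0.401°, 0.301°, 311.451°.
Largest gap = 311.451° ⇒ minimal covering band is its complement: 360° − 311.451° = 48.549°.
Band runs from -23.386° eastward to +25.163°.

48.549°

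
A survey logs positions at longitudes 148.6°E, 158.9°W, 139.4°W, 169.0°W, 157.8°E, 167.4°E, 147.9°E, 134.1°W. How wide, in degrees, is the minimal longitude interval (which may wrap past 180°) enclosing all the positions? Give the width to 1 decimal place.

78.0°

Sort the longitudes: -169.0°, -158.9°, -139.4°, -134.1°, +147.9°, +148.6°, +157.8°, +167.4°.
Eastward gaps between consecutive values (wrapping around): 10.1°, 19.5°, 5.3°, 282.0°, 0.7°, 9.2°, 9.6°, 23.6°.
Largest gap = 282.0° ⇒ minimal covering band is its complement: 360° − 282.0° = 78.0°.
Band runs from +147.9° eastward to -134.1°, crossing the antimeridian.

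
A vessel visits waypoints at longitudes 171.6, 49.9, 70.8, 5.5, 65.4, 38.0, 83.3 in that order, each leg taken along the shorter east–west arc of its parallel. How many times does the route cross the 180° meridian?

0

Leg 1: +171.6° → +49.9°, shortest Δλ = -121.7° (west) — does not cross 180°.
Leg 2: +49.9° → +70.8°, shortest Δλ = 20.9° (east) — does not cross 180°.
Leg 3: +70.8° → +5.5°, shortest Δλ = -65.3° (west) — does not cross 180°.
Leg 4: +5.5° → +65.4°, shortest Δλ = 59.9° (east) — does not cross 180°.
Leg 5: +65.4° → +38.0°, shortest Δλ = -27.4° (west) — does not cross 180°.
Leg 6: +38.0° → +83.3°, shortest Δλ = 45.3° (east) — does not cross 180°.
Total crossings: 0.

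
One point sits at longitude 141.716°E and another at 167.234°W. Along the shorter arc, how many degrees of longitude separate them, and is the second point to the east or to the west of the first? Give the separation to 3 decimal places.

51.050° east

Raw difference: -167.234 − 141.716 = -308.95°.
Normalise into (−180°, 180°]: -308.95° + 360° = 51.05°.
Positive ⇒ the second point lies to the east; separation 51.050°.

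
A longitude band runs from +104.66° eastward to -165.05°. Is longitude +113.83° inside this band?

Yes

Band width going east from +104.66° to -165.05°: ((-165.05 − 104.66) mod 360) = 90.29°.
Offset of +113.83° east of the west edge: ((113.83 − 104.66) mod 360) = 9.17°.
9.17° ≤ 90.29° ⇒ inside.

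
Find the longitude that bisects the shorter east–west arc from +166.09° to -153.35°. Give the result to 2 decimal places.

Signed shortest Δλ from +166.09° to -153.35° is +40.56°.
Midpoint longitude = +166.09° + (+40.56°)/2 = +166.09° + 20.28° = +186.37°.
Normalise into (−180°, 180°]: -173.63°.
(The naïve average (+166.09 + -153.35)/2 = 6.37° is on the wrong side of the globe.)

-173.63°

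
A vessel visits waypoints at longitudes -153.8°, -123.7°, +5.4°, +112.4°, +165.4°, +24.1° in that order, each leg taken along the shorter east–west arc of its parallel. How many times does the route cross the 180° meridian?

0

Leg 1: -153.8° → -123.7°, shortest Δλ = 30.1° (east) — does not cross 180°.
Leg 2: -123.7° → +5.4°, shortest Δλ = 129.1° (east) — does not cross 180°.
Leg 3: +5.4° → +112.4°, shortest Δλ = 107.0° (east) — does not cross 180°.
Leg 4: +112.4° → +165.4°, shortest Δλ = 53.0° (east) — does not cross 180°.
Leg 5: +165.4° → +24.1°, shortest Δλ = -141.3° (west) — does not cross 180°.
Total crossings: 0.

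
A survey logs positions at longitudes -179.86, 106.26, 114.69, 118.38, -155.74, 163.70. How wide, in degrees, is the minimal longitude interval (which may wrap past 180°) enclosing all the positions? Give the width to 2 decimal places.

98.00°

Sort the longitudes: -179.86°, -155.74°, +106.26°, +114.69°, +118.38°, +163.70°.
Eastward gaps between consecutive values (wrapping around): 24.12°, 262.00°, 8.43°, 3.69°, 45.32°, 16.44°.
Largest gap = 262.00° ⇒ minimal covering band is its complement: 360° − 262.00° = 98.00°.
Band runs from +106.26° eastward to -155.74°, crossing the antimeridian.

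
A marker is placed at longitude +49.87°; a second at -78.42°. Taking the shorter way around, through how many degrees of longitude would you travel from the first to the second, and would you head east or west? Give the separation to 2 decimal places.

128.29° west

Raw difference: -78.42 − 49.87 = -128.29°.
Normalise into (−180°, 180°]: -128.29° stays -128.29°.
Negative ⇒ the second point lies to the west; separation 128.29°.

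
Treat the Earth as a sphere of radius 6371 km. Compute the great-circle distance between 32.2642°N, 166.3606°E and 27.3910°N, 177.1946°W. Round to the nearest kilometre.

1674 km

Δλ = -177.1946 − 166.3606 = -343.5552°; wrapped into (−180°, 180°]: 16.4448°.
Δφ = 27.3910 − 32.2642 = -4.8732°.
a = sin²(Δφ/2) + cos φ₁ · cos φ₂ · sin²(Δλ/2) = 0.017164.
c = 2·atan2(√a, √(1−a)) = 0.26278 rad → d = 6371·c ≈ 1674.15 km.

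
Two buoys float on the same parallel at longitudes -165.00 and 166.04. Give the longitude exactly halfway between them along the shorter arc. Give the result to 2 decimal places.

Signed shortest Δλ from -165.00° to +166.04° is -28.96°.
Midpoint longitude = -165.00° + (-28.96°)/2 = -165.00° − 14.48° = -179.48°.
(The naïve average (-165.00 + +166.04)/2 = 0.52° is on the wrong side of the globe.)

-179.48°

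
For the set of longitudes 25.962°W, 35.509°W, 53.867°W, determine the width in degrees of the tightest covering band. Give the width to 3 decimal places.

27.905°

Sort the longitudes: -53.867°, -35.509°, -25.962°.
Eastward gaps between consecutive values (wrapping around): 18.358°, 9.547°, 332.095°.
Largest gap = 332.095° ⇒ minimal covering band is its complement: 360° − 332.095° = 27.905°.
Band runs from -53.867° eastward to -25.962°.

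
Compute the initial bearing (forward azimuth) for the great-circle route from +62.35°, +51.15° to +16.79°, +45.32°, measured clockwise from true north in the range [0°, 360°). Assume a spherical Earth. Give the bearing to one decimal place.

187.8°

Δλ = 45.32 − 51.15 = -5.83°.
θ = atan2( sin Δλ · cos φ₂ , cos φ₁ · sin φ₂ − sin φ₁ · cos φ₂ · cos Δλ )
  = atan2(-0.09725, -0.70960) = -172.196° → normalised to [0°, 360°): 187.804°.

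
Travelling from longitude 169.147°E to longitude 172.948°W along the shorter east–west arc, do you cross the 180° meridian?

Yes

Naïve |-172.948 − 169.147| = 342.095° > 180°, so the shorter arc goes the other way round — across 180°.
Signed shortest Δλ = ((-172.948 − 169.147 + 180) mod 360) − 180 = 17.905°.
Going east by 17.905° from +169.147° passes through 180° before reaching -172.948°.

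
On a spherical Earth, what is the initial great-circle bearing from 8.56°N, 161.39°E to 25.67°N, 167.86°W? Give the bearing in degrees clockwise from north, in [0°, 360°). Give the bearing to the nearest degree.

56°

Δλ = -167.86 − 161.39 = -329.25°; wrapped into (−180°, 180°]: 30.75°.
θ = atan2( sin Δλ · cos φ₂ , cos φ₁ · sin φ₂ − sin φ₁ · cos φ₂ · cos Δλ )
  = atan2(0.46083, 0.31307) = 55.809° → normalised to [0°, 360°): 55.809°.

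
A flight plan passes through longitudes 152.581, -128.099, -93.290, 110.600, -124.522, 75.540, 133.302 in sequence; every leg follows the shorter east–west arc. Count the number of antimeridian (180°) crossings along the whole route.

4

Leg 1: +152.581° → -128.099°, shortest Δλ = 79.32° (east) — crosses 180°.
Leg 2: -128.099° → -93.290°, shortest Δλ = 34.809° (east) — does not cross 180°.
Leg 3: -93.290° → +110.600°, shortest Δλ = -156.11° (west) — crosses 180°.
Leg 4: +110.600° → -124.522°, shortest Δλ = 124.878° (east) — crosses 180°.
Leg 5: -124.522° → +75.540°, shortest Δλ = -159.938° (west) — crosses 180°.
Leg 6: +75.540° → +133.302°, shortest Δλ = 57.762° (east) — does not cross 180°.
Total crossings: 4.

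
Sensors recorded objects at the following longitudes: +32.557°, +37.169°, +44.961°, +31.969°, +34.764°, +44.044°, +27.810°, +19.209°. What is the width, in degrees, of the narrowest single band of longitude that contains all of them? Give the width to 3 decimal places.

25.752°

Sort the longitudes: +19.209°, +27.810°, +31.969°, +32.557°, +34.764°, +37.169°, +44.044°, +44.961°.
Eastward gaps between consecutive values (wrapping around): 8.601°, 4.159°, 0.588°, 2.207°, 2.405°, 6.875°, 0.917°, 334.248°.
Largest gap = 334.248° ⇒ minimal covering band is its complement: 360° − 334.248° = 25.752°.
Band runs from +19.209° eastward to +44.961°.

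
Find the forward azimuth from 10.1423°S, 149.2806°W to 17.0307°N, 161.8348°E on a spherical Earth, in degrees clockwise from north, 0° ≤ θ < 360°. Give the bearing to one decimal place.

299.0°

Δλ = 161.8348 − -149.2806 = 311.1154°; wrapped into (−180°, 180°]: -48.8846°.
θ = atan2( sin Δλ · cos φ₂ , cos φ₁ · sin φ₂ − sin φ₁ · cos φ₂ · cos Δλ )
  = atan2(-0.72035, 0.39902) = -61.017° → normalised to [0°, 360°): 298.983°.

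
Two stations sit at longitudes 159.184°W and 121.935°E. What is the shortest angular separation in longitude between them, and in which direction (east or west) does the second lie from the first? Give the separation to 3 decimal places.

78.881° west

Raw difference: 121.935 − -159.184 = 281.119°.
Normalise into (−180°, 180°]: 281.119° − 360° = -78.881°.
Negative ⇒ the second point lies to the west; separation 78.881°.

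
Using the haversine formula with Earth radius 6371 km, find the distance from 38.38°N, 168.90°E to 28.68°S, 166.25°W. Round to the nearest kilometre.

Δλ = -166.25 − 168.90 = -335.15°; wrapped into (−180°, 180°]: 24.85°.
Δφ = -28.68 − 38.38 = -67.06°.
a = sin²(Δφ/2) + cos φ₁ · cos φ₂ · sin²(Δλ/2) = 0.336955.
c = 2·atan2(√a, √(1−a)) = 1.23863 rad → d = 6371·c ≈ 7891.32 km.

7891 km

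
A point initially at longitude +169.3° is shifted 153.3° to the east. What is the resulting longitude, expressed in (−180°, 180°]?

-37.4°

Start at +169.3°; shift +153.3° → +322.6°.
+322.6° lies outside (−180°, 180°]; subtract 360° → -37.4°.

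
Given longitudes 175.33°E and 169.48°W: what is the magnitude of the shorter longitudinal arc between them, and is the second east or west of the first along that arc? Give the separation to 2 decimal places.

Raw difference: -169.48 − 175.33 = -344.81°.
Normalise into (−180°, 180°]: -344.81° + 360° = 15.19°.
Positive ⇒ the second point lies to the east; separation 15.19°.

15.19° east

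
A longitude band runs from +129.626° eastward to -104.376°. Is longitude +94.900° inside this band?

Band width going east from +129.626° to -104.376°: ((-104.376 − 129.626) mod 360) = 125.998°.
Offset of +94.900° east of the west edge: ((94.900 − 129.626) mod 360) = 325.274°.
325.274° > 125.998° ⇒ outside.

No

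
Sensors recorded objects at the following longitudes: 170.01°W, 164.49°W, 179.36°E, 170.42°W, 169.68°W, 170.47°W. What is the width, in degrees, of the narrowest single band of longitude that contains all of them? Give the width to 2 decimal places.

Sort the longitudes: -170.47°, -170.42°, -170.01°, -169.68°, -164.49°, +179.36°.
Eastward gaps between consecutive values (wrapping around): 0.05°, 0.41°, 0.33°, 5.19°, 343.85°, 10.17°.
Largest gap = 343.85° ⇒ minimal covering band is its complement: 360° − 343.85° = 16.15°.
Band runs from +179.36° eastward to -164.49°, crossing the antimeridian.

16.15°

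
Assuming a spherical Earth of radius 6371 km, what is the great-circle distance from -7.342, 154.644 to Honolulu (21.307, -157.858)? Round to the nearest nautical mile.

Δλ = -157.858 − 154.644 = -312.502°; wrapped into (−180°, 180°]: 47.498°.
Δφ = 21.307 − -7.342 = 28.649°.
a = sin²(Δφ/2) + cos φ₁ · cos φ₂ · sin²(Δλ/2) = 0.211080.
c = 2·atan2(√a, √(1−a)) = 0.95472 rad → d = 6371·c ≈ 6082.50 km ≈ 3284.29 nmi.

3284 nmi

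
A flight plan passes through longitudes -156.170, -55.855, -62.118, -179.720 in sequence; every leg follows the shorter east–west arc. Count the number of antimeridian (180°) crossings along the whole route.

0

Leg 1: -156.170° → -55.855°, shortest Δλ = 100.315° (east) — does not cross 180°.
Leg 2: -55.855° → -62.118°, shortest Δλ = -6.263° (west) — does not cross 180°.
Leg 3: -62.118° → -179.720°, shortest Δλ = -117.602° (west) — does not cross 180°.
Total crossings: 0.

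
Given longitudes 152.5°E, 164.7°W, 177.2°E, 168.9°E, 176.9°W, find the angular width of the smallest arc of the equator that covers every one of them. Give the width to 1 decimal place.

42.8°

Sort the longitudes: -176.9°, -164.7°, +152.5°, +168.9°, +177.2°.
Eastward gaps between consecutive values (wrapping around): 12.2°, 317.2°, 16.4°, 8.3°, 5.9°.
Largest gap = 317.2° ⇒ minimal covering band is its complement: 360° − 317.2° = 42.8°.
Band runs from +152.5° eastward to -164.7°, crossing the antimeridian.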